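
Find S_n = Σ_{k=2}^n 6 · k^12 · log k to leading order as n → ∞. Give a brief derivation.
S_n ~ 6 · n^13 log n / 13 − 6 · n^13 / 169

By integral comparison, S_n = ∫_1^n 6 · x^12 · log x dx + O(n^12 · log n). For the integral, ∫ x^12 log x dx = n^13 log n / 13 − n^13/169 (integration by parts). Hence S_n ~ 6 · n^13 log n / 13 − 6 · n^13 / 169.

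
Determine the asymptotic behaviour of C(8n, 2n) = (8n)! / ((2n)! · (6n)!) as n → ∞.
C(8n, 2n) ~ (256/27)^(2n) · sqrt(2/(3π·2n))

Write N = 2n. Apply Stirling to each factorial:
  (4N)! ~ sqrt(2π·4N) · (4N/e)^(4N),
  N! ~ sqrt(2π N) · (N/e)^N,
  (3N)! ~ sqrt(2π·3N) · (3N/e)^(3N).
The exponential factors combine to (4N)^(4N) / (N^N · (3N)^(3N)) = 4^(4N)/3^(3N) = (4^4/3^3)^N = (256/27)^N.
The square-root prefactors combine to sqrt(2π·4N) / (sqrt(2π N)·sqrt(2π·3N)) = sqrt(4 / (2π·3·N)) = sqrt(2/(3π·2n)).
Substituting N = 2n: C(8n, 2n) ~ (256/27)^(2n) · sqrt(2/(3π·2n)).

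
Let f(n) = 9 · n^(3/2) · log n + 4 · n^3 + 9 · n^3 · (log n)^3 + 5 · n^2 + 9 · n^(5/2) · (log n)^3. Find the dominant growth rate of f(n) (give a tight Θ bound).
f(n) ∈ Θ(n^3 · (log n)^3)

Compare the terms by growth order. For large n, n^a · (log n)^b dominates n^a' · (log n)^b' iff a > a', or (a = a' and b > b'). Ranking the 5 terms shows the dominant one is 9 · n^3 · (log n)^3. Hence f(n) ∈ Θ(n^3 · (log n)^3).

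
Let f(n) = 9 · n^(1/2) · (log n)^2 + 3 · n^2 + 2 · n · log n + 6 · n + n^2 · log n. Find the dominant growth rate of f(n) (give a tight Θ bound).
f(n) ∈ Θ(n^2 · log n)

Compare the terms by growth order. For large n, n^a · (log n)^b dominates n^a' · (log n)^b' iff a > a', or (a = a' and b > b'). Ranking the 5 terms shows the dominant one is n^2 · log n. Hence f(n) ∈ Θ(n^2 · log n).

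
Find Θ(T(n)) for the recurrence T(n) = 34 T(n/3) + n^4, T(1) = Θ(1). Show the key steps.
T(n) = Θ(n^4)

log_3 34 ≈ 3.210. f(n) = n^4 dominates n^(log_3 34) since 4 > 3.210, and the regularity condition a·f(n/b) = 34·(n/3)^4 = (34/81)·n^4 ≤ c·f(n) holds with c = 34/81 ≈ 0.42 < 1. So this is Case 3: T(n) = Θ(f(n)) = Θ(n^4).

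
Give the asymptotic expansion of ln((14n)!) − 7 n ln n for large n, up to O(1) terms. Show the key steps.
ln((14n)!) − 7 n ln n = 7 n ln n + 14(ln 14 − 1) n + (1/2) ln(2π·14n) + O(1/n)

Stirling: ln((14n)!) = 14n ln(14n) − 14n + (1/2) ln(2π·14n) + O(1/n).
Expand 14n ln(14n) = 14n (ln n + ln 14) = 14n ln n + 14n ln 14.
Subtract 7n ln n: leading term is (14 − 7) n ln n = 7 n ln n. The next term is 14n ln 14 − 14n = 14(ln 14 − 1) n. Then the (1/2) ln(2π·14n) correction.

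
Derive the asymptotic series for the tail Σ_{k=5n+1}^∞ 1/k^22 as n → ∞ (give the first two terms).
Σ_{k>5n} 1/k^22 = 1/(21 · (5n)^21) − 1/(2 · (5n)^22) + O(1/(5n)^23)

Compare to the integral: ∫_{5n}^∞ x^(−22) dx = [−x^(−21)/21]_{5n}^∞ = 1/((22−1)·(5n)^21). The Euler-Maclaurin correction adds −f(5n)/2 = −1/(2·(5n)^22). Euler-Maclaurin then gives
  Σ_{k>5n} 1/k^22 = ∫_{5n}^∞ dx/x^22 − 1/(2·(5n)^22) + O(1/(5n)^23).
(Equivalently this is ζ(22) − Σ_{k≤5n} 1/k^22.)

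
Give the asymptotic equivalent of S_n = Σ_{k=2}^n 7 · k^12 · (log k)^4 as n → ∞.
S_n ~ 7 · n^13 · (log n)^4 / 13

By integral comparison, S_n = ∫_1^n 7 · x^12 · (log x)^4 dx + O(n^12 · (log n)^4). For the integral, the leading term of ∫_1^n x^12 (log x)^4 dx is n^13/13 · (log n)^4 (by repeated integration by parts; each step lowers the log-exponent and produces a relatively O(1/log n) correction). Hence S_n ~ 7 · n^13 · (log n)^4 / 13.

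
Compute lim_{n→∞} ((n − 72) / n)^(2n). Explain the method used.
lim = e^(−144)

Rewrite as (1 − 72/n)^(2n). By the standard limit (1 + x/n)^n → e^x, we have (1 − 72/n)^n → e^(−72), and raising to the 2nd power gives e^(−144).
More precisely, ln[(1 − 72/n)^(2n)] = 2n · ln(1 − 72/n) = 2n · (-72/n + O(1/n^2)) = -144 + O(1/n) → -144.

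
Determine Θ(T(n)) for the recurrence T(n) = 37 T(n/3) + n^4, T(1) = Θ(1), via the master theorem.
T(n) = Θ(n^4)

log_3 37 ≈ 3.287. f(n) = n^4 dominates n^(log_3 37) since 4 > 3.287, and the regularity condition a·f(n/b) = 37·(n/3)^4 = (37/81)·n^4 ≤ c·f(n) holds with c = 37/81 ≈ 0.457 < 1. So this is Case 3: T(n) = Θ(f(n)) = Θ(n^4).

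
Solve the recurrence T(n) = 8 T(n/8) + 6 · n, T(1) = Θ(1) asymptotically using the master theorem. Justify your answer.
T(n) = Θ(n log n)

log_8 8 = 1, and f(n) = 6 · n = Θ(n^(log_8 8)). This is Case 2 of the master theorem: T(n) = Θ(f(n) · log n) = Θ(n log n).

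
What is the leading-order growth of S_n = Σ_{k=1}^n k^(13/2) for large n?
S_n ~ (2/15) · n^(15/2)

Integral comparison: Σ_{k=1}^n k^(13/2) = ∫_0^n x^(13/2) dx + O(n^(13/2)). The integral is n^(1 + 13/2) / (1 + 13/2) = n^((13+2)/2) / ((13+2)/2) = (2/15) · n^(15/2).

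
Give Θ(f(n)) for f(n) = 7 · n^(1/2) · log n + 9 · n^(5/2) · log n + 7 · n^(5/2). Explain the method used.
f(n) ∈ Θ(n^(5/2) · log n)

Compare the terms by growth order. For large n, n^a · (log n)^b dominates n^a' · (log n)^b' iff a > a', or (a = a' and b > b'). Ranking the 3 terms shows the dominant one is 9 · n^(5/2) · log n. Hence f(n) ∈ Θ(n^(5/2) · log n).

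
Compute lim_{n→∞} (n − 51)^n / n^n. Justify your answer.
lim = e^(−51)

Rewrite as (1 − 51/n)^(n). By the standard limit (1 + x/n)^n → e^x, we have (1 − 51/n)^n → e^(−51), and raising to the 1st power gives e^(−51).
More precisely, ln[(1 − 51/n)^(n)] = n · ln(1 − 51/n) = n · (-51/n + O(1/n^2)) = -51 + O(1/n) → -51.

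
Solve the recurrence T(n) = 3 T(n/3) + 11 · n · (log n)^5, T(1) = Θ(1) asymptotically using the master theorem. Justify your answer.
T(n) = Θ(n · (log n)^6)

Here log_3 3 = 1 and f(n) = 11 · n · (log n)^5 = Θ(n^(log_3 3) · (log n)^5). This is the extended Case 2 of the master theorem (f matches the critical exponent up to log factors), giving T(n) = Θ(n^(log_3 3) · (log n)^(5+1)) = Θ(n · (log n)^6).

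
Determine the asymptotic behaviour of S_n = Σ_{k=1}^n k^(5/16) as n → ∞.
S_n ~ (16/21) · n^(21/16)

Integral comparison: Σ_{k=1}^n k^(5/16) = ∫_0^n x^(5/16) dx + O(n^(5/16)). The integral is n^(1 + 5/16) / (1 + 5/16) = n^((5+16)/16) / ((5+16)/16) = (16/21) · n^(21/16).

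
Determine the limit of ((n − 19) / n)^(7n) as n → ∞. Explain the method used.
lim = e^(−133)

Rewrite as (1 − 19/n)^(7n). By the standard limit (1 + x/n)^n → e^x, we have (1 − 19/n)^n → e^(−19), and raising to the 7th power gives e^(−133).
More precisely, ln[(1 − 19/n)^(7n)] = 7n · ln(1 − 19/n) = 7n · (-19/n + O(1/n^2)) = -133 + O(1/n) → -133.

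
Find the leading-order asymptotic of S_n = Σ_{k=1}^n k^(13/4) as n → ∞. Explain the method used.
S_n ~ (4/17) · n^(17/4)

Integral comparison: Σ_{k=1}^n k^(13/4) = ∫_0^n x^(13/4) dx + O(n^(13/4)). The integral is n^(1 + 13/4) / (1 + 13/4) = n^((13+4)/4) / ((13+4)/4) = (4/17) · n^(17/4).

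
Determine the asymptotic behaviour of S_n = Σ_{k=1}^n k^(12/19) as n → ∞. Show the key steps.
S_n ~ (19/31) · n^(31/19)

Integral comparison: Σ_{k=1}^n k^(12/19) = ∫_0^n x^(12/19) dx + O(n^(12/19)). The integral is n^(1 + 12/19) / (1 + 12/19) = n^((12+19)/19) / ((12+19)/19) = (19/31) · n^(31/19).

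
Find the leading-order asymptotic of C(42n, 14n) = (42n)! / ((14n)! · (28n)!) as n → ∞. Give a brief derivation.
C(42n, 14n) ~ (27/4)^(14n) · sqrt(3/(4π·14n))

Write N = 14n. Apply Stirling to each factorial:
  (3N)! ~ sqrt(2π·3N) · (3N/e)^(3N),
  N! ~ sqrt(2π N) · (N/e)^N,
  (2N)! ~ sqrt(2π·2N) · (2N/e)^(2N).
The exponential factors combine to (3N)^(3N) / (N^N · (2N)^(2N)) = 3^(3N)/2^(2N) = (3^3/2^2)^N = (27/4)^N.
The square-root prefactors combine to sqrt(2π·3N) / (sqrt(2π N)·sqrt(2π·2N)) = sqrt(3 / (2π·2·N)) = sqrt(3/(4π·14n)).
Substituting N = 14n: C(42n, 14n) ~ (27/4)^(14n) · sqrt(3/(4π·14n)).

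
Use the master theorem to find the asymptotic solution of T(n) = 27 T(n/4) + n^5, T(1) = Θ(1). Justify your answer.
T(n) = Θ(n^5)

log_4 27 ≈ 2.377. f(n) = n^5 dominates n^(log_4 27) since 5 > 2.377, and the regularity condition a·f(n/b) = 27·(n/4)^5 = (27/1024)·n^5 ≤ c·f(n) holds with c = 27/1024 ≈ 0.0264 < 1. So this is Case 3: T(n) = Θ(f(n)) = Θ(n^5).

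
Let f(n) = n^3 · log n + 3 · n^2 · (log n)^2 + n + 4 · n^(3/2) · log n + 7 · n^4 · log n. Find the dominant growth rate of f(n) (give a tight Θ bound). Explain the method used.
f(n) ∈ Θ(n^4 · log n)

Compare the terms by growth order. For large n, n^a · (log n)^b dominates n^a' · (log n)^b' iff a > a', or (a = a' and b > b'). Ranking the 5 terms shows the dominant one is 7 · n^4 · log n. Hence f(n) ∈ Θ(n^4 · log n).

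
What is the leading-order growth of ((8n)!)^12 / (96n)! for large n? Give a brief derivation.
((8n)!)^12/(96n)! ~ ((2π·8n)^(11/2) / sqrt(12)) · 12^(−12·8n)  →  0

Write N = 8n. Stirling: N! ~ sqrt(2π N)(N/e)^N and (12N)! ~ sqrt(2π·12N)·(12N/e)^(12N).
  (N!)^12/(12N)! ~ (2π N)^(12/2) (N/e)^(12N) / [sqrt(2π·12N) (12N/e)^(12N)]
     = (2π N)^(12/2) / sqrt(2π·12N) · (N/(12N))^(12N)
     = (2π N)^((12−1)/2) / sqrt(12) · 12^(−12N).
Since 12^12 > 1, the factor 12^(−12N) decays exponentially, so the ratio → 0. Substituting N = 8n gives the stated form.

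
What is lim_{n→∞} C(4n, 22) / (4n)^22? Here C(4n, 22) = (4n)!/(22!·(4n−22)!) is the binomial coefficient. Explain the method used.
lim = 1/22! = 1/1124000727777607680000

With N = 4n → ∞: C(N, 22) / N^22 = [N(N−1)…(N−21)] / (22! · N^22) = (1/22!) · 1 · (1 − 1/(4n)) · … · (1 − 21/(4n)). Each factor → 1 as N → ∞, so the limit is 1/22! = 1/1124000727777607680000.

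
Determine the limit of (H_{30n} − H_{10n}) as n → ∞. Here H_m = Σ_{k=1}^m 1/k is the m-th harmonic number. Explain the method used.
lim = ln(30/10) = ln 3

Euler-Maclaurin gives H_m = ln m + γ + 1/(2m) + O(1/m^2). The γ and O(1/m) terms cancel in the difference:
  H_{30n} − H_{10n} = ln(30n) − ln(10n) + O(1/n) = ln(30/10) + O(1/n).
Hence the limit is ln(30/10) = ln 3.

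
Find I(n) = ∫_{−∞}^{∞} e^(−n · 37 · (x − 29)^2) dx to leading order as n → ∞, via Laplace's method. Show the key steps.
I(n) = sqrt(π/(37n))

Here φ(x) = 37 · (x − 29)^2 has its unique minimum at x* = 29 with φ(x*) = 0 and φ''(x*) = 74. Laplace's method gives
  I(n) ~ e^(−n φ(x*)) · sqrt(2π / (n · φ''(x*))) = sqrt(2π / (74n)) = sqrt(π/(37n)).
This is exact: substituting u = (x − 29)·sqrt(37n) gives I(n) = (1/sqrt(37n)) ∫_{−∞}^{∞} e^(−u^2) du = sqrt(π/(37n)).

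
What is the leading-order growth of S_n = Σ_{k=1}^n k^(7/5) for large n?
S_n ~ (5/12) · n^(12/5)

Integral comparison: Σ_{k=1}^n k^(7/5) = ∫_0^n x^(7/5) dx + O(n^(7/5)). The integral is n^(1 + 7/5) / (1 + 7/5) = n^((7+5)/5) / ((7+5)/5) = (5/12) · n^(12/5).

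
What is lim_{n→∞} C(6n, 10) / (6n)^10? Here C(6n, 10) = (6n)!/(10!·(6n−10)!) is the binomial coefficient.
lim = 1/10! = 1/3628800

With N = 6n → ∞: C(N, 10) / N^10 = [N(N−1)…(N−9)] / (10! · N^10) = (1/10!) · 1 · (1 − 1/(6n)) · … · (1 − 9/(6n)). Each factor → 1 as N → ∞, so the limit is 1/10! = 1/3628800.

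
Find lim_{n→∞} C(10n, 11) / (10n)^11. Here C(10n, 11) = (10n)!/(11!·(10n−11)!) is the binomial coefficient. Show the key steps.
lim = 1/11! = 1/39916800

With N = 10n → ∞: C(N, 11) / N^11 = [N(N−1)…(N−10)] / (11! · N^11) = (1/11!) · 1 · (1 − 1/(10n)) · … · (1 − 10/(10n)). Each factor → 1 as N → ∞, so the limit is 1/11! = 1/39916800.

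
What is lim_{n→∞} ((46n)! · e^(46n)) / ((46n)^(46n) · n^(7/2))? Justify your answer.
lim = 0

Stirling: (46n)! ~ sqrt(2π·46n) · (46n/e)^(46n). Hence
  (46n)! · e^(46n) / (46n)^(46n) ~ sqrt(2π·46n).
Dividing by n^(7/2): sqrt(2π·46n) / n^(7/2) = sqrt(2π·46) · n^((1−7)/2), so the expression behaves like sqrt(2π·46) · n^((1−7)/2) → 0.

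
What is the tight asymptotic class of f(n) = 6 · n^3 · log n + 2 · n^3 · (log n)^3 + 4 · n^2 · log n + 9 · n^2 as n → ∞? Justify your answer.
f(n) ∈ Θ(n^3 · (log n)^3)

Compare the terms by growth order. For large n, n^a · (log n)^b dominates n^a' · (log n)^b' iff a > a', or (a = a' and b > b'). Ranking the 4 terms shows the dominant one is 2 · n^3 · (log n)^3. Hence f(n) ∈ Θ(n^3 · (log n)^3).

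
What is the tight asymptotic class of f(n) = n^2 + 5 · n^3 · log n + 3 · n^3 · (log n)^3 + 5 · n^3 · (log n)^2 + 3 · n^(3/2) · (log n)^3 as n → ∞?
f(n) ∈ Θ(n^3 · (log n)^3)

Compare the terms by growth order. For large n, n^a · (log n)^b dominates n^a' · (log n)^b' iff a > a', or (a = a' and b > b'). Ranking the 5 terms shows the dominant one is 3 · n^3 · (log n)^3. Hence f(n) ∈ Θ(n^3 · (log n)^3).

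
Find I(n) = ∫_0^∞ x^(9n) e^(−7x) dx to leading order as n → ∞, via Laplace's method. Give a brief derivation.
I(n) ~ (sqrt(2π·9n) / 7) · (9n/(7e))^(9n)

Write the integrand as exp(9n ln x − 7x) and set f(x) = 9n ln x − 7x. Then f'(x) = 9n/x − 7 = 0 at x* = 9n/7, and f''(x*) = −9n/x*^2 = −7^2/(9n). Laplace's method (interior maximum) gives
  I(n) ~ e^(f(x*)) · sqrt(2π / |f''(x*)|)
        = exp(9n ln(9n/7) − 9n) · sqrt(2π · 9n / 7^2)
        = (9n/7)^(9n) e^(−9n) · sqrt(2π·9n) / 7
        = (sqrt(2π·9n) / 7) · (9n/(7e))^(9n).
This matches Γ(9n+1)/7^(9n+1) with Stirling applied to Γ.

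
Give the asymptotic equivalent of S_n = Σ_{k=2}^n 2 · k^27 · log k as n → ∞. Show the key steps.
S_n ~ n^28 log n / 14 − n^28 / 392

By integral comparison, S_n = ∫_1^n 2 · x^27 · log x dx + O(n^27 · log n). For the integral, ∫ x^27 log x dx = n^28 log n / 28 − n^28/784 (integration by parts). Hence S_n ~ n^28 log n / 14 − n^28 / 392.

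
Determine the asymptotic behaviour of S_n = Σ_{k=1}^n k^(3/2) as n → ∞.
S_n ~ (2/5) · n^(5/2)

Integral comparison: Σ_{k=1}^n k^(3/2) = ∫_0^n x^(3/2) dx + O(n^(3/2)). The integral is n^(1 + 3/2) / (1 + 3/2) = n^((3+2)/2) / ((3+2)/2) = (2/5) · n^(5/2).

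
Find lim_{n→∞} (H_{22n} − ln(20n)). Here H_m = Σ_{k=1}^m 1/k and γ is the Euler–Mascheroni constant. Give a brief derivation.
lim = ln(11/10) + γ

By Euler-Maclaurin, H_m = ln m + γ + O(1/m). So
  H_{22n} − ln(20n) = ln(22n) + γ − ln(20n) + O(1/n)
                       = ln(22/20) + γ + O(1/n).
Hence the limit is ln(22/20) + γ (= ln(11/10)).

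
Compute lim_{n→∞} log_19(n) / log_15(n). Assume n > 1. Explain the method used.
lim = ln(15) / ln(19) = log_19(15)

Change of base: log_19(n) = ln n / ln 19 and log_15(n) = ln n / ln 15. The ratio is (ln n / ln 19) · (ln 15 / ln n) = ln 15 / ln 19, a constant independent of n. So the limit is ln 15 / ln 19 = log_19(15).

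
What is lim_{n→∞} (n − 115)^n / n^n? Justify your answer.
lim = e^(−115)

Rewrite as (1 − 115/n)^(n). By the standard limit (1 + x/n)^n → e^x, we have (1 − 115/n)^n → e^(−115), and raising to the 1st power gives e^(−115).
More precisely, ln[(1 − 115/n)^(n)] = n · ln(1 − 115/n) = n · (-115/n + O(1/n^2)) = -115 + O(1/n) → -115.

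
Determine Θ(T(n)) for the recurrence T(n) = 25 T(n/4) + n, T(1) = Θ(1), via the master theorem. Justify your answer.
T(n) = Θ(n^(log_4 25))

Master theorem: compare f(n) = n to n^(log_4 25) where log_4 25 ≈ 2.322. Since 1 < log_4 25, we have f(n) = O(n^(log_4 25 − ε)) for some ε > 0 — Case 1. Hence T(n) = Θ(n^(log_4 25)).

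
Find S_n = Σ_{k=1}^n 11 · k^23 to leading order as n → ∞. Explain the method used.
S_n ~ 11 · n^24 / 24

By integral comparison (Euler-Maclaurin), Σ_{k=1}^n 11 · k^23 = 11 · ∫_0^n x^23 dx + O(n^23) = 11 · n^24/24 + O(n^23). (Equivalently, Faulhaber's formula gives the same leading term.)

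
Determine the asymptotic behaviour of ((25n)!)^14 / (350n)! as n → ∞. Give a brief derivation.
((25n)!)^14/(350n)! ~ ((2π·25n)^(13/2) / sqrt(14)) · 14^(−14·25n)  →  0

Write N = 25n. Stirling: N! ~ sqrt(2π N)(N/e)^N and (14N)! ~ sqrt(2π·14N)·(14N/e)^(14N).
  (N!)^14/(14N)! ~ (2π N)^(14/2) (N/e)^(14N) / [sqrt(2π·14N) (14N/e)^(14N)]
     = (2π N)^(14/2) / sqrt(2π·14N) · (N/(14N))^(14N)
     = (2π N)^((14−1)/2) / sqrt(14) · 14^(−14N).
Since 14^14 > 1, the factor 14^(−14N) decays exponentially, so the ratio → 0. Substituting N = 25n gives the stated form.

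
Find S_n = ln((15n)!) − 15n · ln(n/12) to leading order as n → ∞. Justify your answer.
S_n ~ 15n · (ln 180 − 1) + O(ln n)

Stirling: ln((15n)!) = 15n ln(15n) − 15n + O(ln n).
  S_n = 15n ln(15n) − 15n − 15n ln(n/12) + O(ln n)
      = 15n ln(15n) − 15n ln n + 15n ln 12 − 15n + O(ln n)
      = 15n ln 15 + 15n ln 12 − 15n + O(ln n)
      = 15n (ln 180 − 1) + O(ln n).
Numerically ln(180) − 1 ≈ 4.1930.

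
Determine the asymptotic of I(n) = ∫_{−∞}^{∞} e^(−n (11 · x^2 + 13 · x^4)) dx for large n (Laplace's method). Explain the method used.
I(n) ~ sqrt(π/(11n))

φ(x) = 11 · x^2 + 13 · x^4 has its unique global minimum at x* = 0 (since φ'(x) = 22x + 52x^3 = 0 only at x = 0 for real x with both coefficients positive, and φ → ∞ as |x| → ∞). At x* = 0, φ(0) = 0 and φ''(0) = 22. Laplace's method then gives
  I(n) ~ sqrt(2π / (n · φ''(0))) · e^(−n φ(0)) = sqrt(2π / (22n)) = sqrt(π/(11n)).
The 13 · x^4 term contributes only at subleading order (an O(1/n) relative correction).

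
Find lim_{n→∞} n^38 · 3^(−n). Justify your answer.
lim = 0

Exponentials with base > 1 dominate every fixed polynomial: for any fixed c, n^c / 3^n → 0 as n → ∞ (e.g. by the ratio test, or by writing 3^n = e^(n ln 3) and noting e^(n ln 3) / n^c → ∞). Hence n^38 · 3^(−n) = n^38 / 3^n → 0.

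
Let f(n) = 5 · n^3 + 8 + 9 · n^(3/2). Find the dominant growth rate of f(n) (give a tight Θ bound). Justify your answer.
f(n) ∈ Θ(n^3)

Compare the terms by growth order. For large n, n^a · (log n)^b dominates n^a' · (log n)^b' iff a > a', or (a = a' and b > b'). Ranking the 3 terms shows the dominant one is 5 · n^3. Hence f(n) ∈ Θ(n^3).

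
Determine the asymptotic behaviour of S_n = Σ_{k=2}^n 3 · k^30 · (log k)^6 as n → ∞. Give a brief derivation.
S_n ~ 3 · n^31 · (log n)^6 / 31

By integral comparison, S_n = ∫_1^n 3 · x^30 · (log x)^6 dx + O(n^30 · (log n)^6). For the integral, the leading term of ∫_1^n x^30 (log x)^6 dx is n^31/31 · (log n)^6 (by repeated integration by parts; each step lowers the log-exponent and produces a relatively O(1/log n) correction). Hence S_n ~ 3 · n^31 · (log n)^6 / 31.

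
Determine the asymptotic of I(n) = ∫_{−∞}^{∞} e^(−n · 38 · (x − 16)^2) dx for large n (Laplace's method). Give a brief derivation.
I(n) = sqrt(π/(38n))

Here φ(x) = 38 · (x − 16)^2 has its unique minimum at x* = 16 with φ(x*) = 0 and φ''(x*) = 76. Laplace's method gives
  I(n) ~ e^(−n φ(x*)) · sqrt(2π / (n · φ''(x*))) = sqrt(2π / (76n)) = sqrt(π/(38n)).
This is exact: substituting u = (x − 16)·sqrt(38n) gives I(n) = (1/sqrt(38n)) ∫_{−∞}^{∞} e^(−u^2) du = sqrt(π/(38n)).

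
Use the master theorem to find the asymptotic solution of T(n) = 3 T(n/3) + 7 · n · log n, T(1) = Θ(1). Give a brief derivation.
T(n) = Θ(n · (log n)^2)

Here log_3 3 = 1 and f(n) = 7 · n · log n = Θ(n^(log_3 3) · (log n)^1). This is the extended Case 2 of the master theorem (f matches the critical exponent up to log factors), giving T(n) = Θ(n^(log_3 3) · (log n)^(1+1)) = Θ(n · (log n)^2).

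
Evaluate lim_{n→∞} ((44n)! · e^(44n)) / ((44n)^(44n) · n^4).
lim = 0

Stirling: (44n)! ~ sqrt(2π·44n) · (44n/e)^(44n). Hence
  (44n)! · e^(44n) / (44n)^(44n) ~ sqrt(2π·44n).
Dividing by n^4: sqrt(2π·44n) / n^4 = sqrt(2π·44) · n^((1−8)/2), so the expression behaves like sqrt(2π·44) · n^((1−8)/2) → 0.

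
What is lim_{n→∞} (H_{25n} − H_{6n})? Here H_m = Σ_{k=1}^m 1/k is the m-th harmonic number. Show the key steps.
lim = ln(25/6)

Euler-Maclaurin gives H_m = ln m + γ + 1/(2m) + O(1/m^2). The γ and O(1/m) terms cancel in the difference:
  H_{25n} − H_{6n} = ln(25n) − ln(6n) + O(1/n) = ln(25/6) + O(1/n).
Hence the limit is ln(25/6).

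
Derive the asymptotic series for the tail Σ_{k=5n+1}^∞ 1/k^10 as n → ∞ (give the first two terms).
Σ_{k>5n} 1/k^10 = 1/(9 · (5n)^9) − 1/(2 · (5n)^10) + O(1/(5n)^11)

Compare to the integral: ∫_{5n}^∞ x^(−10) dx = [−x^(−9)/9]_{5n}^∞ = 1/((10−1)·(5n)^9). The Euler-Maclaurin correction adds −f(5n)/2 = −1/(2·(5n)^10). Euler-Maclaurin then gives
  Σ_{k>5n} 1/k^10 = ∫_{5n}^∞ dx/x^10 − 1/(2·(5n)^10) + O(1/(5n)^11).
(Equivalently this is ζ(10) − Σ_{k≤5n} 1/k^10.)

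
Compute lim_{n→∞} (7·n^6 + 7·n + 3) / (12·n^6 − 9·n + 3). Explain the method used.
lim = 7/12

For large n the leading n^6 terms dominate both numerator and denominator. Dividing top and bottom by n^6, every other term tends to 0, leaving 7/12.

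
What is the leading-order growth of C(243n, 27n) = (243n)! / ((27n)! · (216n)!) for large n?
C(243n, 27n) ~ (387420489/16777216)^(27n) · sqrt(9/(16π·27n))

Write N = 27n. Apply Stirling to each factorial:
  (9N)! ~ sqrt(2π·9N) · (9N/e)^(9N),
  N! ~ sqrt(2π N) · (N/e)^N,
  (8N)! ~ sqrt(2π·8N) · (8N/e)^(8N).
The exponential factors combine to (9N)^(9N) / (N^N · (8N)^(8N)) = 9^(9N)/8^(8N) = (9^9/8^8)^N = (387420489/16777216)^N.
The square-root prefactors combine to sqrt(2π·9N) / (sqrt(2π N)·sqrt(2π·8N)) = sqrt(9 / (2π·8·N)) = sqrt(9/(16π·27n)).
Substituting N = 27n: C(243n, 27n) ~ (387420489/16777216)^(27n) · sqrt(9/(16π·27n)).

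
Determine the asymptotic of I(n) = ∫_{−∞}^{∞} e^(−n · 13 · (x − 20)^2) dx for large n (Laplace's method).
I(n) = sqrt(π/(13n))

Here φ(x) = 13 · (x − 20)^2 has its unique minimum at x* = 20 with φ(x*) = 0 and φ''(x*) = 26. Laplace's method gives
  I(n) ~ e^(−n φ(x*)) · sqrt(2π / (n · φ''(x*))) = sqrt(2π / (26n)) = sqrt(π/(13n)).
This is exact: substituting u = (x − 20)·sqrt(13n) gives I(n) = (1/sqrt(13n)) ∫_{−∞}^{∞} e^(−u^2) du = sqrt(π/(13n)).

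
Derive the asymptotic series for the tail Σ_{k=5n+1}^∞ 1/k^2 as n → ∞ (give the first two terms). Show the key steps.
Σ_{k>5n} 1/k^2 = 1/(1 · (5n)) − 1/(2 · (5n)^2) + O(1/(5n)^3)

Compare to the integral: ∫_{5n}^∞ x^(−2) dx = [−x^(−1)/1]_{5n}^∞ = 1/((2−1)·(5n)). The Euler-Maclaurin correction adds −f(5n)/2 = −1/(2·(5n)^2). Euler-Maclaurin then gives
  Σ_{k>5n} 1/k^2 = ∫_{5n}^∞ dx/x^2 − 1/(2·(5n)^2) + O(1/(5n)^3).
(Equivalently this is ζ(2) − Σ_{k≤5n} 1/k^2.)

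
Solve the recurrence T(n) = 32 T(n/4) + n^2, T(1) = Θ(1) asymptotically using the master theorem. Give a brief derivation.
T(n) = Θ(n^(log_4 32))

Master theorem: compare f(n) = n^2 to n^(log_4 32) where log_4 32 ≈ 2.500. Since 2 < log_4 32, we have f(n) = O(n^(log_4 32 − ε)) for some ε > 0 — Case 1. Hence T(n) = Θ(n^(log_4 32)).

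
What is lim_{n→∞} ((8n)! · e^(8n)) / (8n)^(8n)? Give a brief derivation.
lim = ∞

Stirling: (8n)! ~ sqrt(2π·8n) · (8n/e)^(8n). Hence
  (8n)! · e^(8n) / (8n)^(8n) ~ sqrt(2π·8n) = sqrt(2π·8) · sqrt(n) → ∞.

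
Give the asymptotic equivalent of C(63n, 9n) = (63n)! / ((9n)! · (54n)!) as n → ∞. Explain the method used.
C(63n, 9n) ~ (823543/46656)^(9n) · sqrt(7/(12π·9n))

Write N = 9n. Apply Stirling to each factorial:
  (7N)! ~ sqrt(2π·7N) · (7N/e)^(7N),
  N! ~ sqrt(2π N) · (N/e)^N,
  (6N)! ~ sqrt(2π·6N) · (6N/e)^(6N).
The exponential factors combine to (7N)^(7N) / (N^N · (6N)^(6N)) = 7^(7N)/6^(6N) = (7^7/6^6)^N = (823543/46656)^N.
The square-root prefactors combine to sqrt(2π·7N) / (sqrt(2π N)·sqrt(2π·6N)) = sqrt(7 / (2π·6·N)) = sqrt(7/(12π·9n)).
Substituting N = 9n: C(63n, 9n) ~ (823543/46656)^(9n) · sqrt(7/(12π·9n)).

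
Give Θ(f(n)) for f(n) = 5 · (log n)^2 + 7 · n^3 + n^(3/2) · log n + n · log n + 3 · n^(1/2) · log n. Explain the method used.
f(n) ∈ Θ(n^3)

Compare the terms by growth order. For large n, n^a · (log n)^b dominates n^a' · (log n)^b' iff a > a', or (a = a' and b > b'). Ranking the 5 terms shows the dominant one is 7 · n^3. Hence f(n) ∈ Θ(n^3).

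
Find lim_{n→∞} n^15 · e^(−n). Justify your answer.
lim = 0

Exponentials with base > 1 dominate every fixed polynomial: for any fixed c, n^c / e^n → 0 as n → ∞ (e.g. by the ratio test, or since e^n grows faster than any power of n). Hence n^15 · e^(−n) = n^15 / e^n → 0.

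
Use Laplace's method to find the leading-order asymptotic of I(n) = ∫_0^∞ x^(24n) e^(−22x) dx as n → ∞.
I(n) ~ (sqrt(2π·24n) / 22) · (24n/(22e))^(24n)

Write the integrand as exp(24n ln x − 22x) and set f(x) = 24n ln x − 22x. Then f'(x) = 24n/x − 22 = 0 at x* = 24n/22, and f''(x*) = −24n/x*^2 = −22^2/(24n). Laplace's method (interior maximum) gives
  I(n) ~ e^(f(x*)) · sqrt(2π / |f''(x*)|)
        = exp(24n ln(24n/22) − 24n) · sqrt(2π · 24n / 22^2)
        = (24n/22)^(24n) e^(−24n) · sqrt(2π·24n) / 22
        = (sqrt(2π·24n) / 22) · (24n/(22e))^(24n).
This matches Γ(24n+1)/22^(24n+1) with Stirling applied to Γ.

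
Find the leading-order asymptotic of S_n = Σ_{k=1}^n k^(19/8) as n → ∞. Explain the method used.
S_n ~ (8/27) · n^(27/8)

Integral comparison: Σ_{k=1}^n k^(19/8) = ∫_0^n x^(19/8) dx + O(n^(19/8)). The integral is n^(1 + 19/8) / (1 + 19/8) = n^((19+8)/8) / ((19+8)/8) = (8/27) · n^(27/8).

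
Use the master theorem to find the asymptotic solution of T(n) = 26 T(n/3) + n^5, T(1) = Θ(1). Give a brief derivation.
T(n) = Θ(n^5)

log_3 26 ≈ 2.966. f(n) = n^5 dominates n^(log_3 26) since 5 > 2.966, and the regularity condition a·f(n/b) = 26·(n/3)^5 = (26/243)·n^5 ≤ c·f(n) holds with c = 26/243 ≈ 0.107 < 1. So this is Case 3: T(n) = Θ(f(n)) = Θ(n^5).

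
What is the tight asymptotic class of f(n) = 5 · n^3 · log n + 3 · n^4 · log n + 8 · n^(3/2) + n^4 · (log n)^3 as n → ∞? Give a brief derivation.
f(n) ∈ Θ(n^4 · (log n)^3)

Compare the terms by growth order. For large n, n^a · (log n)^b dominates n^a' · (log n)^b' iff a > a', or (a = a' and b > b'). Ranking the 4 terms shows the dominant one is n^4 · (log n)^3. Hence f(n) ∈ Θ(n^4 · (log n)^3).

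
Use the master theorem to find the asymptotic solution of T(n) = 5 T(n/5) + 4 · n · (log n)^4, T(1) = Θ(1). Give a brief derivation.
T(n) = Θ(n · (log n)^5)

Here log_5 5 = 1 and f(n) = 4 · n · (log n)^4 = Θ(n^(log_5 5) · (log n)^4). This is the extended Case 2 of the master theorem (f matches the critical exponent up to log factors), giving T(n) = Θ(n^(log_5 5) · (log n)^(4+1)) = Θ(n · (log n)^5).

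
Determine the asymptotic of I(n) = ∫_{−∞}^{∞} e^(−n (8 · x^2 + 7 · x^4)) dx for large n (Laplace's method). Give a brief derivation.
I(n) ~ sqrt(π/(8n))

φ(x) = 8 · x^2 + 7 · x^4 has its unique global minimum at x* = 0 (since φ'(x) = 16x + 28x^3 = 0 only at x = 0 for real x with both coefficients positive, and φ → ∞ as |x| → ∞). At x* = 0, φ(0) = 0 and φ''(0) = 16. Laplace's method then gives
  I(n) ~ sqrt(2π / (n · φ''(0))) · e^(−n φ(0)) = sqrt(2π / (16n)) = sqrt(π/(8n)).
The 7 · x^4 term contributes only at subleading order (an O(1/n) relative correction).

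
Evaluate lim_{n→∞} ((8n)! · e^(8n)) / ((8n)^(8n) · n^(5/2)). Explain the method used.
lim = 0

Stirling: (8n)! ~ sqrt(2π·8n) · (8n/e)^(8n). Hence
  (8n)! · e^(8n) / (8n)^(8n) ~ sqrt(2π·8n).
Dividing by n^(5/2): sqrt(2π·8n) / n^(5/2) = sqrt(2π·8) · n^((1−5)/2), so the expression behaves like sqrt(2π·8) · n^((1−5)/2) → 0.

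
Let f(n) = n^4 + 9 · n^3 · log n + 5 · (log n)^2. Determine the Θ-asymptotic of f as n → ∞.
f(n) ∈ Θ(n^4)

Compare the terms by growth order. For large n, n^a · (log n)^b dominates n^a' · (log n)^b' iff a > a', or (a = a' and b > b'). Ranking the 3 terms shows the dominant one is n^4. Hence f(n) ∈ Θ(n^4).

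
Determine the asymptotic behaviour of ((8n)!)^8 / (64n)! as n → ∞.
((8n)!)^8/(64n)! ~ ((2π·8n)^(7/2) / sqrt(8)) · 8^(−8·8n)  →  0

Write N = 8n. Stirling: N! ~ sqrt(2π N)(N/e)^N and (8N)! ~ sqrt(2π·8N)·(8N/e)^(8N).
  (N!)^8/(8N)! ~ (2π N)^(8/2) (N/e)^(8N) / [sqrt(2π·8N) (8N/e)^(8N)]
     = (2π N)^(8/2) / sqrt(2π·8N) · (N/(8N))^(8N)
     = (2π N)^((8−1)/2) / sqrt(8) · 8^(−8N).
Since 8^8 > 1, the factor 8^(−8N) decays exponentially, so the ratio → 0. Substituting N = 8n gives the stated form.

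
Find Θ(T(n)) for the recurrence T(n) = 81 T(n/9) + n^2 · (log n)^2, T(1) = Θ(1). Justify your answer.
T(n) = Θ(n^2 · (log n)^3)

Here log_9 81 = 2 and f(n) = n^2 · (log n)^2 = Θ(n^(log_9 81) · (log n)^2). This is the extended Case 2 of the master theorem (f matches the critical exponent up to log factors), giving T(n) = Θ(n^(log_9 81) · (log n)^(2+1)) = Θ(n^2 · (log n)^3).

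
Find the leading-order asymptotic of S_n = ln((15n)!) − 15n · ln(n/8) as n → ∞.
S_n ~ 15n · (ln 120 − 1) + O(ln n)

Stirling: ln((15n)!) = 15n ln(15n) − 15n + O(ln n).
  S_n = 15n ln(15n) − 15n − 15n ln(n/8) + O(ln n)
      = 15n ln(15n) − 15n ln n + 15n ln 8 − 15n + O(ln n)
      = 15n ln 15 + 15n ln 8 − 15n + O(ln n)
      = 15n (ln 120 − 1) + O(ln n).
Numerically ln(120) − 1 ≈ 3.7875.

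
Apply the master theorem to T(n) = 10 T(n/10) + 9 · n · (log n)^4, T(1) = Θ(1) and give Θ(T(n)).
T(n) = Θ(n · (log n)^5)

Here log_10 10 = 1 and f(n) = 9 · n · (log n)^4 = Θ(n^(log_10 10) · (log n)^4). This is the extended Case 2 of the master theorem (f matches the critical exponent up to log factors), giving T(n) = Θ(n^(log_10 10) · (log n)^(4+1)) = Θ(n · (log n)^5).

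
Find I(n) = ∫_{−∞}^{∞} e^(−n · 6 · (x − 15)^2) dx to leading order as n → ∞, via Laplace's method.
I(n) = sqrt(π/(6n))

Here φ(x) = 6 · (x − 15)^2 has its unique minimum at x* = 15 with φ(x*) = 0 and φ''(x*) = 12. Laplace's method gives
  I(n) ~ e^(−n φ(x*)) · sqrt(2π / (n · φ''(x*))) = sqrt(2π / (12n)) = sqrt(π/(6n)).
This is exact: substituting u = (x − 15)·sqrt(6n) gives I(n) = (1/sqrt(6n)) ∫_{−∞}^{∞} e^(−u^2) du = sqrt(π/(6n)).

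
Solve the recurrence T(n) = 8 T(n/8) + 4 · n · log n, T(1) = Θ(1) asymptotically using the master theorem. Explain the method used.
T(n) = Θ(n · (log n)^2)

Here log_8 8 = 1 and f(n) = 4 · n · log n = Θ(n^(log_8 8) · (log n)^1). This is the extended Case 2 of the master theorem (f matches the critical exponent up to log factors), giving T(n) = Θ(n^(log_8 8) · (log n)^(1+1)) = Θ(n · (log n)^2).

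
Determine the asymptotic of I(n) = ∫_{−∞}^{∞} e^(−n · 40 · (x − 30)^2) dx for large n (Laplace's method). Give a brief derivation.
I(n) = sqrt(π/(40n))

Here φ(x) = 40 · (x − 30)^2 has its unique minimum at x* = 30 with φ(x*) = 0 and φ''(x*) = 80. Laplace's method gives
  I(n) ~ e^(−n φ(x*)) · sqrt(2π / (n · φ''(x*))) = sqrt(2π / (80n)) = sqrt(π/(40n)).
This is exact: substituting u = (x − 30)·sqrt(40n) gives I(n) = (1/sqrt(40n)) ∫_{−∞}^{∞} e^(−u^2) du = sqrt(π/(40n)).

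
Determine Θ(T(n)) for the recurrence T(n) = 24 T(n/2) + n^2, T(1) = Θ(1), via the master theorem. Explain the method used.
T(n) = Θ(n^(log_2 24))

Master theorem: compare f(n) = n^2 to n^(log_2 24) where log_2 24 ≈ 4.585. Since 2 < log_2 24, we have f(n) = O(n^(log_2 24 − ε)) for some ε > 0 — Case 1. Hence T(n) = Θ(n^(log_2 24)).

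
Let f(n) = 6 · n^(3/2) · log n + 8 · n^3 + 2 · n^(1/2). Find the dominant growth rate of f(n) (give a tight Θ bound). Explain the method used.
f(n) ∈ Θ(n^3)

Compare the terms by growth order. For large n, n^a · (log n)^b dominates n^a' · (log n)^b' iff a > a', or (a = a' and b > b'). Ranking the 3 terms shows the dominant one is 8 · n^3. Hence f(n) ∈ Θ(n^3).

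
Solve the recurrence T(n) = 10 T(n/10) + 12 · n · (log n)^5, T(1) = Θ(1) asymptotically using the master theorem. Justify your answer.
T(n) = Θ(n · (log n)^6)

Here log_10 10 = 1 and f(n) = 12 · n · (log n)^5 = Θ(n^(log_10 10) · (log n)^5). This is the extended Case 2 of the master theorem (f matches the critical exponent up to log factors), giving T(n) = Θ(n^(log_10 10) · (log n)^(5+1)) = Θ(n · (log n)^6).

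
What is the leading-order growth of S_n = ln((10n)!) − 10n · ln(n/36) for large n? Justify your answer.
S_n ~ 10n · (ln 360 − 1) + O(ln n)

Stirling: ln((10n)!) = 10n ln(10n) − 10n + O(ln n).
  S_n = 10n ln(10n) − 10n − 10n ln(n/36) + O(ln n)
      = 10n ln(10n) − 10n ln n + 10n ln 36 − 10n + O(ln n)
      = 10n ln 10 + 10n ln 36 − 10n + O(ln n)
      = 10n (ln 360 − 1) + O(ln n).
Numerically ln(360) − 1 ≈ 4.8861.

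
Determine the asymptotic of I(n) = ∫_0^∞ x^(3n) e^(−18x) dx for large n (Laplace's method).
I(n) ~ (sqrt(2π·3n) / 18) · (3n/(18e))^(3n)

Write the integrand as exp(3n ln x − 18x) and set f(x) = 3n ln x − 18x. Then f'(x) = 3n/x − 18 = 0 at x* = 3n/18, and f''(x*) = −3n/x*^2 = −18^2/(3n). Laplace's method (interior maximum) gives
  I(n) ~ e^(f(x*)) · sqrt(2π / |f''(x*)|)
        = exp(3n ln(3n/18) − 3n) · sqrt(2π · 3n / 18^2)
        = (3n/18)^(3n) e^(−3n) · sqrt(2π·3n) / 18
        = (sqrt(2π·3n) / 18) · (3n/(18e))^(3n).
This matches Γ(3n+1)/18^(3n+1) with Stirling applied to Γ.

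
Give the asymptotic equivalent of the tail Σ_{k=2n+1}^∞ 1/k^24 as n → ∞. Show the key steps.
Σ_{k>2n} 1/k^24 ~ 1/(23 · (2n)^23)

Compare to the integral: ∫_{2n}^∞ x^(−24) dx = [−x^(−23)/23]_{2n}^∞ = 1/((24−1)·(2n)^23). Euler-Maclaurin then gives
  Σ_{k>2n} 1/k^24 = ∫_{2n}^∞ dx/x^24 − 1/(2·(2n)^24) + O(1/(2n)^25).
(Equivalently this is ζ(24) − Σ_{k≤2n} 1/k^24.)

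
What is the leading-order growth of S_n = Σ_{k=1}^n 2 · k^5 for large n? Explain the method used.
S_n ~ n^6 / 3

By integral comparison (Euler-Maclaurin), Σ_{k=1}^n 2 · k^5 = 2 · ∫_0^n x^5 dx + O(n^5) = 2 · n^6/6 = n^6 / 3 + O(n^5). (Equivalently, Faulhaber's formula gives the same leading term.)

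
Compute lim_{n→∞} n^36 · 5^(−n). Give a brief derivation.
lim = 0

Exponentials with base > 1 dominate every fixed polynomial: for any fixed c, n^c / 5^n → 0 as n → ∞ (e.g. by the ratio test, or by writing 5^n = e^(n ln 5) and noting e^(n ln 5) / n^c → ∞). Hence n^36 · 5^(−n) = n^36 / 5^n → 0.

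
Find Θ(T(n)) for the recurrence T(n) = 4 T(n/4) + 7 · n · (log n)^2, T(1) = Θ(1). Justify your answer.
T(n) = Θ(n · (log n)^3)

Here log_4 4 = 1 and f(n) = 7 · n · (log n)^2 = Θ(n^(log_4 4) · (log n)^2). This is the extended Case 2 of the master theorem (f matches the critical exponent up to log factors), giving T(n) = Θ(n^(log_4 4) · (log n)^(2+1)) = Θ(n · (log n)^3).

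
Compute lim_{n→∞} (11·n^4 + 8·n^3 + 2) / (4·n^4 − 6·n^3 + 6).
lim = 11/4

For large n the leading n^4 terms dominate both numerator and denominator. Dividing top and bottom by n^4, every other term tends to 0, leaving 11/4.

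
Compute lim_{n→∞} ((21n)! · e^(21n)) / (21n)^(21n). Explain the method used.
lim = ∞

Stirling: (21n)! ~ sqrt(2π·21n) · (21n/e)^(21n). Hence
  (21n)! · e^(21n) / (21n)^(21n) ~ sqrt(2π·21n) = sqrt(2π·21) · sqrt(n) → ∞.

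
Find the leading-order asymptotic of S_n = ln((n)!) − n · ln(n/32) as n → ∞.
S_n ~ n · (ln 32 − 1) + O(ln n)

Stirling: ln((n)!) = n ln(n) − n + O(ln n).
  S_n = n ln(n) − n − n ln(n/32) + O(ln n)
      = n ln(n) − n ln n + n ln 32 − n + O(ln n)
      = n ln 32 − n + O(ln n)
      = n (ln 32 − 1) + O(ln n).
Numerically ln(32) − 1 ≈ 2.4657.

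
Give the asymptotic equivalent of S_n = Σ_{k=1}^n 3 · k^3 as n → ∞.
S_n ~ 3 · n^4 / 4

By integral comparison (Euler-Maclaurin), Σ_{k=1}^n 3 · k^3 = 3 · ∫_0^n x^3 dx + O(n^3) = 3 · n^4/4 + O(n^3). (Equivalently, Faulhaber's formula gives the same leading term.)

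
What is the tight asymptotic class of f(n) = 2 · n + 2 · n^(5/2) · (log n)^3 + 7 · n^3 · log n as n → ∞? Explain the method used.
f(n) ∈ Θ(n^3 · log n)

Compare the terms by growth order. For large n, n^a · (log n)^b dominates n^a' · (log n)^b' iff a > a', or (a = a' and b > b'). Ranking the 3 terms shows the dominant one is 7 · n^3 · log n. Hence f(n) ∈ Θ(n^3 · log n).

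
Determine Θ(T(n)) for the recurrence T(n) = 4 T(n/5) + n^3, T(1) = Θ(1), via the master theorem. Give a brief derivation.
T(n) = Θ(n^3)

log_5 4 ≈ 0.861. f(n) = n^3 dominates n^(log_5 4) since 3 > 0.861, and the regularity condition a·f(n/b) = 4·(n/5)^3 = (4/125)·n^3 ≤ c·f(n) holds with c = 4/125 ≈ 0.032 < 1. So this is Case 3: T(n) = Θ(f(n)) = Θ(n^3).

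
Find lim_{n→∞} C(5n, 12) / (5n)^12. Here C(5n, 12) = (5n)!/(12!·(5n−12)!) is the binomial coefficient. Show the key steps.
lim = 1/12! = 1/479001600

With N = 5n → ∞: C(N, 12) / N^12 = [N(N−1)…(N−11)] / (12! · N^12) = (1/12!) · 1 · (1 − 1/(5n)) · … · (1 − 11/(5n)). Each factor → 1 as N → ∞, so the limit is 1/12! = 1/479001600.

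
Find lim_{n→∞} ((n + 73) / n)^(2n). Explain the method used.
lim = e^146

Rewrite as (1 + 73/n)^(2n). By the standard limit (1 + x/n)^n → e^x, we have (1 + 73/n)^n → e^73, and raising to the 2nd power gives e^146.
More precisely, ln[(1 + 73/n)^(2n)] = 2n · ln(1 + 73/n) = 2n · (73/n + O(1/n^2)) = 146 + O(1/n) → 146.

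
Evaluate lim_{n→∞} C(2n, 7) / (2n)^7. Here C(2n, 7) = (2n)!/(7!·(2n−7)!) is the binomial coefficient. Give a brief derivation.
lim = 1/7! = 1/5040

With N = 2n → ∞: C(N, 7) / N^7 = [N(N−1)…(N−6)] / (7! · N^7) = (1/7!) · 1 · (1 − 1/(2n)) · … · (1 − 6/(2n)). Each factor → 1 as N → ∞, so the limit is 1/7! = 1/5040.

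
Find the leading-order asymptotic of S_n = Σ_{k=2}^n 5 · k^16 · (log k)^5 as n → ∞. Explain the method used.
S_n ~ 5 · n^17 · (log n)^5 / 17

By integral comparison, S_n = ∫_1^n 5 · x^16 · (log x)^5 dx + O(n^16 · (log n)^5). For the integral, the leading term of ∫_1^n x^16 (log x)^5 dx is n^17/17 · (log n)^5 (by repeated integration by parts; each step lowers the log-exponent and produces a relatively O(1/log n) correction). Hence S_n ~ 5 · n^17 · (log n)^5 / 17.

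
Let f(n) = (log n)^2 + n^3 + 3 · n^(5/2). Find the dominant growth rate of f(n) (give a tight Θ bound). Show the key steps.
f(n) ∈ Θ(n^3)

Compare the terms by growth order. For large n, n^a · (log n)^b dominates n^a' · (log n)^b' iff a > a', or (a = a' and b > b'). Ranking the 3 terms shows the dominant one is n^3. Hence f(n) ∈ Θ(n^3).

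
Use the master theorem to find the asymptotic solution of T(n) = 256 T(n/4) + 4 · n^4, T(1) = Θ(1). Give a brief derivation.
T(n) = Θ(n^4 log n)

log_4 256 = 4, and f(n) = 4 · n^4 = Θ(n^(log_4 256)). This is Case 2 of the master theorem: T(n) = Θ(f(n) · log n) = Θ(n^4 log n).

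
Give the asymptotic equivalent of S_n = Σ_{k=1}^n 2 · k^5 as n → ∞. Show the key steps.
S_n ~ n^6 / 3

By integral comparison (Euler-Maclaurin), Σ_{k=1}^n 2 · k^5 = 2 · ∫_0^n x^5 dx + O(n^5) = 2 · n^6/6 = n^6 / 3 + O(n^5). (Equivalently, Faulhaber's formula gives the same leading term.)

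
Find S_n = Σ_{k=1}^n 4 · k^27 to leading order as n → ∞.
S_n ~ n^28 / 7

By integral comparison (Euler-Maclaurin), Σ_{k=1}^n 4 · k^27 = 4 · ∫_0^n x^27 dx + O(n^27) = 4 · n^28/28 = n^28 / 7 + O(n^27). (Equivalently, Faulhaber's formula gives the same leading term.)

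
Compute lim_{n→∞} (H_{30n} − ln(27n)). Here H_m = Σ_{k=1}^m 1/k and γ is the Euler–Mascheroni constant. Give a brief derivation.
lim = ln(10/9) + γ

By Euler-Maclaurin, H_m = ln m + γ + O(1/m). So
  H_{30n} − ln(27n) = ln(30n) + γ − ln(27n) + O(1/n)
                       = ln(30/27) + γ + O(1/n).
Hence the limit is ln(30/27) + γ (= ln(10/9)).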